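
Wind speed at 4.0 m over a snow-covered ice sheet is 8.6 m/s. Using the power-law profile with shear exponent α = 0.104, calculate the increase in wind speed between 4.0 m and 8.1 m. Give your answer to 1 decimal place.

Power law: V₂ = V₁ · (z₂/z₁)^α = 8.6 × (2.0250)^0.104 = 9.2548 m/s
ΔV = 9.2548 − 8.6 = 0.6548 m/s

0.7 m/s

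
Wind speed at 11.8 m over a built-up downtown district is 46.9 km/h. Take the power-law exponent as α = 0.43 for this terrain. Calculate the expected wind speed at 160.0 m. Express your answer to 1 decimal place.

Power-law profile: V₂ = V₁ · (z₂/z₁)^α
V₂ = 46.9 × (160.0/11.8)^0.43 = 46.9 × (13.5593)^0.43
    = 46.9 × 3.0680 = 143.8915 km/h

143.9 km/h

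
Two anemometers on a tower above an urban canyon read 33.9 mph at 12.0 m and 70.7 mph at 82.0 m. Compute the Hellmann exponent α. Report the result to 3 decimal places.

α ≈ 0.382

Power law: V₂/V₁ = (z₂/z₁)^α ⇒ α = ln(V₂/V₁) / ln(z₂/z₁)
α = ln(70.7/33.9) / ln(82.0/12.0) = ln(2.0855) / ln(6.8333)
  = 0.73503 / 1.92181 = 0.38247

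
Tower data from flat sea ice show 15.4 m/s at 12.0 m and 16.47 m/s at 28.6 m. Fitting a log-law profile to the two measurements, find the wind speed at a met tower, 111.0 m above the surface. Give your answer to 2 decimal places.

18.14 m/s

Log law: V ∝ ln(z/z₀). From the pair, with r = V₁/V₂ = 0.93503,
ln z₀ = (ln z₁ − r·ln z₂)/(1 − r) = (2.4849 − 0.93503×3.3534)/0.06497 = -10.0150 → z₀ = 0.00004472 m
V₃ = V₁ · ln(z₃/z₀)/ln(z₁/z₀) = 15.4 × 14.7245/12.4999 = 18.1408 m/s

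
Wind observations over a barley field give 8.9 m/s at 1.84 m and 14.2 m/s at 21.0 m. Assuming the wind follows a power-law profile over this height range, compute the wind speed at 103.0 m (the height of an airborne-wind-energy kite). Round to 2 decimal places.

19.27 m/s

First find α: α = ln(V₂/V₁)/ln(z₂/z₁) = ln(14.2/8.9)/ln(21.0/1.84) = 0.46719/2.43476 = 0.1919
Extrapolate from 21.0 m to 103.0 m: V₃ = 14.2 × (103.0/21.0)^0.1919 = 14.2 × 1.3568 = 19.2667 m/s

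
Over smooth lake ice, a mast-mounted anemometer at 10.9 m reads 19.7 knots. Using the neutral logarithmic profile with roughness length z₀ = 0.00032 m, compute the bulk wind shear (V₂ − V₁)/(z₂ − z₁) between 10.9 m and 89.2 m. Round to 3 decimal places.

0.051 knots/m

Log law: V₂ = V₁ · ln(z₂/z₀)/ln(z₁/z₀) = 19.7 × 12.5381/10.4360 = 23.6682 knots
ΔV/Δz = (23.6682 − 19.7)/(89.2 − 10.9) = 3.9682/78.3000 = 0.05068 knots/m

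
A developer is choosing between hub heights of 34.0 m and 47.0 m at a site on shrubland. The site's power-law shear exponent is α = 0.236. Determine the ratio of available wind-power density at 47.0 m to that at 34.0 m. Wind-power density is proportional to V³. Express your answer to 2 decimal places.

Speed ratio: V_B/V_A = (z_B/z_A)^α = (47.0/34.0)^0.236 = (1.3824)^0.236 = 1.07941
Power-density ratio: P_B/P_A = (V_B/V_A)³ = (1.07941)³ = 1.25765

1.26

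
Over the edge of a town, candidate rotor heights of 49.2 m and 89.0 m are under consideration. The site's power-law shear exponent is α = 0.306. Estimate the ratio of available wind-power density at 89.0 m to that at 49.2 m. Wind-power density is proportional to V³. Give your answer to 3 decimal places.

1.723

Speed ratio: V_B/V_A = (z_B/z_A)^α = (89.0/49.2)^0.306 = (1.8089)^0.306 = 1.19887
Power-density ratio: P_B/P_A = (V_B/V_A)³ = (1.19887)³ = 1.72312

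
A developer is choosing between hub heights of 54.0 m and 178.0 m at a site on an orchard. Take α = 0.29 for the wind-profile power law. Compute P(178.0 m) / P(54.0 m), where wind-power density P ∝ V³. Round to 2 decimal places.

Speed ratio: V_B/V_A = (z_B/z_A)^α = (178.0/54.0)^0.29 = (3.2963)^0.29 = 1.41328
Power-density ratio: P_B/P_A = (V_B/V_A)³ = (1.41328)³ = 2.82282

2.82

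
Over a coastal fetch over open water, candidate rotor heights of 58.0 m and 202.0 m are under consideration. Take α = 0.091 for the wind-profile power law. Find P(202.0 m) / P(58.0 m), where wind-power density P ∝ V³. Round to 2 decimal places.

Speed ratio: V_B/V_A = (z_B/z_A)^α = (202.0/58.0)^0.091 = (3.4828)^0.091 = 1.12025
Power-density ratio: P_B/P_A = (V_B/V_A)³ = (1.12025)³ = 1.40587

1.41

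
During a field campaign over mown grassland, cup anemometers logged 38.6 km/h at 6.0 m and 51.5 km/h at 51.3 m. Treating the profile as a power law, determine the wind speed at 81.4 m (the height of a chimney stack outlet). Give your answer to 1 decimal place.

54.8 km/h

First find α: α = ln(V₂/V₁)/ln(z₂/z₁) = ln(51.5/38.6)/ln(51.3/6.0) = 0.28833/2.14593 = 0.1344
Extrapolate from 51.3 m to 81.4 m: V₃ = 51.5 × (81.4/51.3)^0.1344 = 51.5 × 1.0640 = 54.7958 km/h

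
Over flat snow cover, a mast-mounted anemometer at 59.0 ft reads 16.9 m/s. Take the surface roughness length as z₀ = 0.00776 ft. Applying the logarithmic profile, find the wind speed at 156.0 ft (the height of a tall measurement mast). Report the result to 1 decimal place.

Log law: V(z) ∝ ln(z/z₀), so V₂/V₁ = ln(z₂/z₀) / ln(z₁/z₀).
ln(156.0/0.00776) = 9.9086, ln(59.0/0.00776) = 8.9363
V₂ = 16.9 × 9.9086/8.9363 = 16.9 × 1.1088 = 18.7388 m/s

18.7 m/s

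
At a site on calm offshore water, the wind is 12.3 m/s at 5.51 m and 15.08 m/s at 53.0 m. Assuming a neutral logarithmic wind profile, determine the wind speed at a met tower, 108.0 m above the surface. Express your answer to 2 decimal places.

15.95 m/s

Log law: V ∝ ln(z/z₀). From the pair, with r = V₁/V₂ = 0.81565,
ln z₀ = (ln z₁ − r·ln z₂)/(1 − r) = (1.7066 − 0.81565×3.9703)/0.18435 = -8.3092 → z₀ = 0.0002462 m
V₃ = V₁ · ln(z₃/z₀)/ln(z₁/z₀) = 12.3 × 12.9913/10.0158 = 15.9542 m/s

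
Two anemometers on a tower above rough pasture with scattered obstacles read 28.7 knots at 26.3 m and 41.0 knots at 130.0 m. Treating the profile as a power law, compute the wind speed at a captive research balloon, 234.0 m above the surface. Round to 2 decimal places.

46.75 knots

First find α: α = ln(V₂/V₁)/ln(z₂/z₁) = ln(41.0/28.7)/ln(130.0/26.3) = 0.35667/1.59797 = 0.2232
Extrapolate from 130.0 m to 234.0 m: V₃ = 41.0 × (234.0/130.0)^0.2232 = 41.0 × 1.1402 = 46.7479 knots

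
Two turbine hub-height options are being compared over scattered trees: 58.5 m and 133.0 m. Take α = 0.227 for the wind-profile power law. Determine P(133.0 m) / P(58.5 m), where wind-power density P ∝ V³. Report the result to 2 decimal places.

Speed ratio: V_B/V_A = (z_B/z_A)^α = (133.0/58.5)^0.227 = (2.2735)^0.227 = 1.20495
Power-density ratio: P_B/P_A = (V_B/V_A)³ = (1.20495)³ = 1.74948

1.75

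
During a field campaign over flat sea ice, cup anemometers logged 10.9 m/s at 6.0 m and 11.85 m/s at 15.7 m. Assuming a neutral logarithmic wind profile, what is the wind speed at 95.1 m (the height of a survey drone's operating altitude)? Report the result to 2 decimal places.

13.63 m/s

Log law: V ∝ ln(z/z₀). From the pair, with r = V₁/V₂ = 0.91983,
ln z₀ = (ln z₁ − r·ln z₂)/(1 − r) = (1.7918 − 0.91983×2.7537)/0.08017 = -9.2448 → z₀ = 0.00009661 m
V₃ = V₁ · ln(z₃/z₀)/ln(z₁/z₀) = 10.9 × 13.7997/11.0366 = 13.6290 m/s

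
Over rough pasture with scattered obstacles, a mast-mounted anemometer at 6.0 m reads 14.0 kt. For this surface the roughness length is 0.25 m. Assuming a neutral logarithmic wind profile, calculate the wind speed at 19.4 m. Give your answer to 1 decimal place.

19.2 kt

Log law: V(z) ∝ ln(z/z₀), so V₂/V₁ = ln(z₂/z₀) / ln(z₁/z₀).
ln(19.4/0.25) = 4.3516, ln(6.0/0.25) = 3.1781
V₂ = 14.0 × 4.3516/3.1781 = 14.0 × 1.3693 = 19.1696 kt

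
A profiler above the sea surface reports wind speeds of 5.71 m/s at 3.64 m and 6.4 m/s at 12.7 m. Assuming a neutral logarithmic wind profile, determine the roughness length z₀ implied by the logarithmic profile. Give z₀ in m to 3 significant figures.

Log law: V(z) ∝ ln(z/z₀). With r = V₁/V₂ = 5.71/6.4 = 0.89219,
r · ln(z₂/z₀) = ln(z₁/z₀) ⇒ ln z₀ = (ln z₁ − r·ln z₂)/(1 − r)
ln z₀ = (1.29198 − 0.89219×2.54160) / 0.10781 = -9.0491
z₀ = exp(-9.0491) = 0.0001175 m

z₀ ≈ 0.000118 m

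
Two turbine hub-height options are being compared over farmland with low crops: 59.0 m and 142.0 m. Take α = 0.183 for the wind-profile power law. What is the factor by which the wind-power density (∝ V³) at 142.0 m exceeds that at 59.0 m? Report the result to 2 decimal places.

1.62

Speed ratio: V_B/V_A = (z_B/z_A)^α = (142.0/59.0)^0.183 = (2.4068)^0.183 = 1.17436
Power-density ratio: P_B/P_A = (V_B/V_A)³ = (1.17436)³ = 1.61960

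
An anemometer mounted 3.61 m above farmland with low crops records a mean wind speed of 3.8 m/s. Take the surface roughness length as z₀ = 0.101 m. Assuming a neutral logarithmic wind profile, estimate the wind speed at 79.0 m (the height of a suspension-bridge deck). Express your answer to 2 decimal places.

Log law: V(z) ∝ ln(z/z₀), so V₂/V₁ = ln(z₂/z₀) / ln(z₁/z₀).
ln(79.0/0.101) = 6.6621, ln(3.61/0.101) = 3.5763
V₂ = 3.8 × 6.6621/3.5763 = 3.8 × 1.8628 = 7.0787 m/s

7.08 m/s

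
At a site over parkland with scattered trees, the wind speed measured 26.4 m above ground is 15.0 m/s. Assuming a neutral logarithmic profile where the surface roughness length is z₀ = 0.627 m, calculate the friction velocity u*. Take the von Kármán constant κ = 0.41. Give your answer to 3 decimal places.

u* ≈ 1.644 m/s

Log law: V(z) = (u*/κ) · ln(z/z₀) ⇒ u* = κ · V / ln(z/z₀)
u* = 0.41 × 15.0 / ln(26.4/0.627) = 0.41 × 15.0 / 3.7402
   = 6.1500 / 3.7402 = 1.6443 m/s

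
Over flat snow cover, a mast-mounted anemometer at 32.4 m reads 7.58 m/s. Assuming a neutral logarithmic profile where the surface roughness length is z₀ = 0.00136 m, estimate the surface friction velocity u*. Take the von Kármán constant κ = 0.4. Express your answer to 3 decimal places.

u* ≈ 0.301 m/s

Log law: V(z) = (u*/κ) · ln(z/z₀) ⇒ u* = κ · V / ln(z/z₀)
u* = 0.4 × 7.58 / ln(32.4/0.00136) = 0.4 × 7.58 / 10.0784
   = 3.0320 / 10.0784 = 0.3008 m/s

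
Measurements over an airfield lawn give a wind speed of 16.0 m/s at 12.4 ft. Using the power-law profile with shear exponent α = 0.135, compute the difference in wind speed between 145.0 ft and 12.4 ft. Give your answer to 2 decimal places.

6.30 m/s

Power law: V₂ = V₁ · (z₂/z₁)^α = 16.0 × (11.6935)^0.135 = 22.2994 m/s
ΔV = 22.2994 − 16.0 = 6.2994 m/s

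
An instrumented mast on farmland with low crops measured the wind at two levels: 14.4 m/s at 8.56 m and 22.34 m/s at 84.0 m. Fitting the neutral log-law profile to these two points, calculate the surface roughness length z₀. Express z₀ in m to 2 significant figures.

Log law: V(z) ∝ ln(z/z₀). With r = V₁/V₂ = 14.4/22.34 = 0.64458,
r · ln(z₂/z₀) = ln(z₁/z₀) ⇒ ln z₀ = (ln z₁ − r·ln z₂)/(1 − r)
ln z₀ = (2.14710 − 0.64458×4.43082) / 0.35542 = -1.9947
z₀ = exp(-1.9947) = 0.1361 m

z₀ ≈ 0.14 m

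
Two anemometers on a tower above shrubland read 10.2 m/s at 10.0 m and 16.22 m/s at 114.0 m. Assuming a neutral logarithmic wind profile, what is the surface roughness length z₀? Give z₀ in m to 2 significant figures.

Log law: V(z) ∝ ln(z/z₀). With r = V₁/V₂ = 10.2/16.22 = 0.62885,
r · ln(z₂/z₀) = ln(z₁/z₀) ⇒ ln z₀ = (ln z₁ − r·ln z₂)/(1 − r)
ln z₀ = (2.30259 − 0.62885×4.73620) / 0.37115 = -1.8208
z₀ = exp(-1.8208) = 0.1619 m

z₀ ≈ 0.16 m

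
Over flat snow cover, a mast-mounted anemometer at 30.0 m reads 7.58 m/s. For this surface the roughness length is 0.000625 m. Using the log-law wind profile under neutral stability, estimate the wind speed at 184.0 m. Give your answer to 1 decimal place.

Log law: V(z) ∝ ln(z/z₀), so V₂/V₁ = ln(z₂/z₀) / ln(z₁/z₀).
ln(184.0/0.000625) = 12.5927, ln(30.0/0.000625) = 10.7790
V₂ = 7.58 × 12.5927/10.7790 = 7.58 × 1.1683 = 8.8555 m/s

8.9 m/s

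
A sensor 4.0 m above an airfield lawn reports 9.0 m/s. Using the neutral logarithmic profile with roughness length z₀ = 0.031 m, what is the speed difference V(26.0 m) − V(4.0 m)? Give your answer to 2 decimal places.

Log law: V₂ = V₁ · ln(z₂/z₀)/ln(z₁/z₀) = 9.0 × 6.7319/4.8601 = 12.4663 m/s
ΔV = 12.4663 − 9.0 = 3.4663 m/s

3.47 m/s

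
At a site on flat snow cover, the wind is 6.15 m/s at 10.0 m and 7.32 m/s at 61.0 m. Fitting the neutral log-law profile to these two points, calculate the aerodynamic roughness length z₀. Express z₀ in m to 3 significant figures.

Log law: V(z) ∝ ln(z/z₀). With r = V₁/V₂ = 6.15/7.32 = 0.84016,
r · ln(z₂/z₀) = ln(z₁/z₀) ⇒ ln z₀ = (ln z₁ − r·ln z₂)/(1 − r)
ln z₀ = (2.30259 − 0.84016×4.11087) / 0.15984 = -7.2025
z₀ = exp(-7.2025) = 0.0007447 m

z₀ ≈ 0.000745 m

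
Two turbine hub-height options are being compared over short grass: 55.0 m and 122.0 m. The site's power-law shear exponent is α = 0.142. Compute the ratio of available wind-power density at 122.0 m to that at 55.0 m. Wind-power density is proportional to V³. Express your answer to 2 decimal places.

1.40

Speed ratio: V_B/V_A = (z_B/z_A)^α = (122.0/55.0)^0.142 = (2.2182)^0.142 = 1.11978
Power-density ratio: P_B/P_A = (V_B/V_A)³ = (1.11978)³ = 1.40409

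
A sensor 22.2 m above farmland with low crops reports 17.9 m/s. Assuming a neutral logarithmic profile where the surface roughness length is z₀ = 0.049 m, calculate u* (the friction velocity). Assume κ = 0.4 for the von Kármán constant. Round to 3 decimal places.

u* ≈ 1.171 m/s

Log law: V(z) = (u*/κ) · ln(z/z₀) ⇒ u* = κ · V / ln(z/z₀)
u* = 0.4 × 17.9 / ln(22.2/0.049) = 0.4 × 17.9 / 6.1160
   = 7.1600 / 6.1160 = 1.1707 m/s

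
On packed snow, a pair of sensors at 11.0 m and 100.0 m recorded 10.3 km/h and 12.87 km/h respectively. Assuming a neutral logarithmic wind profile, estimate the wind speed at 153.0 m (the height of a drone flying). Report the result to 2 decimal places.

Log law: V ∝ ln(z/z₀). From the pair, with r = V₁/V₂ = 0.80031,
ln z₀ = (ln z₁ − r·ln z₂)/(1 − r) = (2.3979 − 0.80031×4.6052)/0.19969 = -6.4484 → z₀ = 0.001583 m
V₃ = V₁ · ln(z₃/z₀)/ln(z₁/z₀) = 10.3 × 11.4788/8.8463 = 13.3652 km/h

13.37 km/h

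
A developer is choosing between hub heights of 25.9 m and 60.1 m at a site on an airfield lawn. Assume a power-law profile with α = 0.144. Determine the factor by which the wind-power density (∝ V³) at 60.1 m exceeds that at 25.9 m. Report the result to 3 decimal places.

Speed ratio: V_B/V_A = (z_B/z_A)^α = (60.1/25.9)^0.144 = (2.3205)^0.144 = 1.12887
Power-density ratio: P_B/P_A = (V_B/V_A)³ = (1.12887)³ = 1.43856

1.439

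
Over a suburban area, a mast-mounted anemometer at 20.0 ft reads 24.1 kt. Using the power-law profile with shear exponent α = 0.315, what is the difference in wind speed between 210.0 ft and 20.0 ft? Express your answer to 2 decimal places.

26.45 kt

Power law: V₂ = V₁ · (z₂/z₁)^α = 24.1 × (10.5000)^0.315 = 50.5466 kt
ΔV = 50.5466 − 24.1 = 26.4466 kt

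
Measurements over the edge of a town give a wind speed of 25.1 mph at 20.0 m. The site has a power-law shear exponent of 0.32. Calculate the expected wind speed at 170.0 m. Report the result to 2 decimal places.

49.78 mph

Power-law profile: V₂ = V₁ · (z₂/z₁)^α
V₂ = 25.1 × (170.0/20.0)^0.32 = 25.1 × (8.5000)^0.32
    = 25.1 × 1.9834 = 49.7838 mph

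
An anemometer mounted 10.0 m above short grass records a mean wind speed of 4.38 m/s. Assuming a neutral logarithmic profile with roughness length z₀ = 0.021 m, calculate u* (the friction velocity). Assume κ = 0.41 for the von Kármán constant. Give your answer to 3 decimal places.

Log law: V(z) = (u*/κ) · ln(z/z₀) ⇒ u* = κ · V / ln(z/z₀)
u* = 0.41 × 4.38 / ln(10.0/0.021) = 0.41 × 4.38 / 6.1658
   = 1.7958 / 6.1658 = 0.2913 m/s

u* ≈ 0.291 m/s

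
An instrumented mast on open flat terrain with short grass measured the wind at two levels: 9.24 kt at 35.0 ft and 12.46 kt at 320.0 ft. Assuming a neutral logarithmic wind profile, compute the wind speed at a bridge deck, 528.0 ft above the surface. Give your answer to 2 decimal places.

13.19 kt

Log law: V ∝ ln(z/z₀). From the pair, with r = V₁/V₂ = 0.74157,
ln z₀ = (ln z₁ − r·ln z₂)/(1 − r) = (3.5553 − 0.74157×5.7683)/0.25843 = -2.7949 → z₀ = 0.06112 ft
V₃ = V₁ · ln(z₃/z₀)/ln(z₁/z₀) = 9.24 × 9.0640/6.3503 = 13.1887 kt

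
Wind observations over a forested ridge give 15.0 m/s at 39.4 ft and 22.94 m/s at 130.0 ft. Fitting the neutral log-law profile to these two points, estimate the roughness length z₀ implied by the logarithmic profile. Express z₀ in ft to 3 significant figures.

Log law: V(z) ∝ ln(z/z₀). With r = V₁/V₂ = 15.0/22.94 = 0.65388,
r · ln(z₂/z₀) = ln(z₁/z₀) ⇒ ln z₀ = (ln z₁ − r·ln z₂)/(1 − r)
ln z₀ = (3.67377 − 0.65388×4.86753) / 0.34612 = 1.4185
z₀ = exp(1.4185) = 4.131 ft

z₀ ≈ 4.13 ft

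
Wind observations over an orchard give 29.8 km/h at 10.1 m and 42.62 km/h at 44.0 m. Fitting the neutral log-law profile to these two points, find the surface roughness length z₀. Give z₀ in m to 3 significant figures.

Log law: V(z) ∝ ln(z/z₀). With r = V₁/V₂ = 29.8/42.62 = 0.69920,
r · ln(z₂/z₀) = ln(z₁/z₀) ⇒ ln z₀ = (ln z₁ − r·ln z₂)/(1 − r)
ln z₀ = (2.31254 − 0.69920×3.78419) / 0.30080 = -1.1083
z₀ = exp(-1.1083) = 0.3301 m

z₀ ≈ 0.330 m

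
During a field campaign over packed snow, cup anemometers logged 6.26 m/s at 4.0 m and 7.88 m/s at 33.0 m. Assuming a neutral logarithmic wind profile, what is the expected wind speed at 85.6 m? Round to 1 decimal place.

Log law: V ∝ ln(z/z₀). From the pair, with r = V₁/V₂ = 0.79442,
ln z₀ = (ln z₁ − r·ln z₂)/(1 − r) = (1.3863 − 0.79442×3.4965)/0.20558 = -6.7680 → z₀ = 0.001150 m
V₃ = V₁ · ln(z₃/z₀)/ln(z₁/z₀) = 6.26 × 11.2177/8.1543 = 8.6117 m/s

8.6 m/s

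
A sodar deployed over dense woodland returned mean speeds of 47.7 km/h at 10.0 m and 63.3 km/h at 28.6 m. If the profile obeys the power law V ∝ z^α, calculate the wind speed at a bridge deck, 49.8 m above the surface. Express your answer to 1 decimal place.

First find α: α = ln(V₂/V₁)/ln(z₂/z₁) = ln(63.3/47.7)/ln(28.6/10.0) = 0.28295/1.05082 = 0.2693
Extrapolate from 28.6 m to 49.8 m: V₃ = 63.3 × (49.8/28.6)^0.2693 = 63.3 × 1.1611 = 73.4955 km/h

73.5 km/h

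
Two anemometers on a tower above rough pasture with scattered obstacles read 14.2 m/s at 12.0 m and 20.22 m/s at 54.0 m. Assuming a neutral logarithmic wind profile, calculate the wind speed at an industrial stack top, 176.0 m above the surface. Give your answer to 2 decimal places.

24.95 m/s

Log law: V ∝ ln(z/z₀). From the pair, with r = V₁/V₂ = 0.70227,
ln z₀ = (ln z₁ − r·ln z₂)/(1 − r) = (2.4849 − 0.70227×3.9890)/0.29773 = -1.0629 → z₀ = 0.3454 m
V₃ = V₁ · ln(z₃/z₀)/ln(z₁/z₀) = 14.2 × 6.2334/3.5478 = 24.9489 m/s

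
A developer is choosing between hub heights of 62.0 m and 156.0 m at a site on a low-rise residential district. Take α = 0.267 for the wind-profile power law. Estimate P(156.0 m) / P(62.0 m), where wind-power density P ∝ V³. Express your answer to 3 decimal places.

Speed ratio: V_B/V_A = (z_B/z_A)^α = (156.0/62.0)^0.267 = (2.5161)^0.267 = 1.27937
Power-density ratio: P_B/P_A = (V_B/V_A)³ = (1.27937)³ = 2.09405

2.094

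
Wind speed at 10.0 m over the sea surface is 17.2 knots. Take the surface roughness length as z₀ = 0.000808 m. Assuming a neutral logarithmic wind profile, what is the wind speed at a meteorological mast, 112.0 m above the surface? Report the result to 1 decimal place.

Log law: V(z) ∝ ln(z/z₀), so V₂/V₁ = ln(z₂/z₀) / ln(z₁/z₀).
ln(112.0/0.000808) = 11.8394, ln(10.0/0.000808) = 9.4235
V₂ = 17.2 × 11.8394/9.4235 = 17.2 × 1.2564 = 21.6096 knots

21.6 knots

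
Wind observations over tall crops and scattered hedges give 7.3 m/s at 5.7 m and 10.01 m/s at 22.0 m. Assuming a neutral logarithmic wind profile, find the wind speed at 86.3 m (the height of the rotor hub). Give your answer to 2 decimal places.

12.75 m/s

Log law: V ∝ ln(z/z₀). From the pair, with r = V₁/V₂ = 0.72927,
ln z₀ = (ln z₁ − r·ln z₂)/(1 − r) = (1.7405 − 0.72927×3.0910)/0.27073 = -1.8976 → z₀ = 0.1499 m
V₃ = V₁ · ln(z₃/z₀)/ln(z₁/z₀) = 7.3 × 6.3554/3.6381 = 12.7525 m/s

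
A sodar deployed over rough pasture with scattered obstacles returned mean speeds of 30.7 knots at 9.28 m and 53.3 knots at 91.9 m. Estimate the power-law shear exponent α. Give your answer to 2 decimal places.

Power law: V₂/V₁ = (z₂/z₁)^α ⇒ α = ln(V₂/V₁) / ln(z₂/z₁)
α = ln(53.3/30.7) / ln(91.9/9.28) = ln(1.7362) / ln(9.9030)
  = 0.55167 / 2.29284 = 0.24061

α ≈ 0.24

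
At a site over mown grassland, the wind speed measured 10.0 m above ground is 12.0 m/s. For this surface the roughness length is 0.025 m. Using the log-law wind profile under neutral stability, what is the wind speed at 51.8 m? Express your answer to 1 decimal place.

Log law: V(z) ∝ ln(z/z₀), so V₂/V₁ = ln(z₂/z₀) / ln(z₁/z₀).
ln(51.8/0.025) = 7.6363, ln(10.0/0.025) = 5.9915
V₂ = 12.0 × 7.6363/5.9915 = 12.0 × 1.2745 = 15.2943 m/s

15.3 m/s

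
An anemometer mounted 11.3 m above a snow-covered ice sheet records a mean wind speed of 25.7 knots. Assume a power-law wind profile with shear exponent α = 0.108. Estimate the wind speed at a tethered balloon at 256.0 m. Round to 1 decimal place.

36.0 knots

Power-law profile: V₂ = V₁ · (z₂/z₁)^α
V₂ = 25.7 × (256.0/11.3)^0.108 = 25.7 × (22.6549)^0.108
    = 25.7 × 1.4007 = 35.9990 knots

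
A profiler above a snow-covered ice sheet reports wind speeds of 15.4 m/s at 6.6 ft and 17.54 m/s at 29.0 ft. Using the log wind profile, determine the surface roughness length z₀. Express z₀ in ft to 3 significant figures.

Log law: V(z) ∝ ln(z/z₀). With r = V₁/V₂ = 15.4/17.54 = 0.87799,
r · ln(z₂/z₀) = ln(z₁/z₀) ⇒ ln z₀ = (ln z₁ − r·ln z₂)/(1 − r)
ln z₀ = (1.88707 − 0.87799×3.36730) / 0.12201 = -8.7650
z₀ = exp(-8.7650) = 0.0001561 ft

z₀ ≈ 0.000156 ft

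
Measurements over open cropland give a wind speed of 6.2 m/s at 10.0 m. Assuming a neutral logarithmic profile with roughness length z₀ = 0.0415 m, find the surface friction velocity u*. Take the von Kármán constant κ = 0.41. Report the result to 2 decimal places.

Log law: V(z) = (u*/κ) · ln(z/z₀) ⇒ u* = κ · V / ln(z/z₀)
u* = 0.41 × 6.2 / ln(10.0/0.0415) = 0.41 × 6.2 / 5.4846
   = 2.5420 / 5.4846 = 0.4635 m/s

u* ≈ 0.46 m/s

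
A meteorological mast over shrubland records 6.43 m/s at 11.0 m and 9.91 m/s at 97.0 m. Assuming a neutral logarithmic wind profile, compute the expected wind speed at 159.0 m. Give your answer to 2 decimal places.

Log law: V ∝ ln(z/z₀). From the pair, with r = V₁/V₂ = 0.64884,
ln z₀ = (ln z₁ − r·ln z₂)/(1 − r) = (2.3979 − 0.64884×4.5747)/0.35116 = -1.6242 → z₀ = 0.1971 m
V₃ = V₁ · ln(z₃/z₀)/ln(z₁/z₀) = 6.43 × 6.6931/4.0221 = 10.7000 m/s

10.70 m/s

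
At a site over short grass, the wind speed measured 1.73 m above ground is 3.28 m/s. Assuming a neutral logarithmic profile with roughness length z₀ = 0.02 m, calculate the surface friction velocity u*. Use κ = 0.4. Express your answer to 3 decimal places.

Log law: V(z) = (u*/κ) · ln(z/z₀) ⇒ u* = κ · V / ln(z/z₀)
u* = 0.4 × 3.28 / ln(1.73/0.02) = 0.4 × 3.28 / 4.4601
   = 1.3120 / 4.4601 = 0.2942 m/s

u* ≈ 0.294 m/s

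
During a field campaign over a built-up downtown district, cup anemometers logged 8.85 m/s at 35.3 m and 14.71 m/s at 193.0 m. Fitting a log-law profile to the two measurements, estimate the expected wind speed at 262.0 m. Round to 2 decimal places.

15.76 m/s

Log law: V ∝ ln(z/z₀). From the pair, with r = V₁/V₂ = 0.60163,
ln z₀ = (ln z₁ − r·ln z₂)/(1 − r) = (3.5639 − 0.60163×5.2627)/0.39837 = 0.9983 → z₀ = 2.714 m
V₃ = V₁ · ln(z₃/z₀)/ln(z₁/z₀) = 8.85 × 4.5701/2.5656 = 15.7643 m/s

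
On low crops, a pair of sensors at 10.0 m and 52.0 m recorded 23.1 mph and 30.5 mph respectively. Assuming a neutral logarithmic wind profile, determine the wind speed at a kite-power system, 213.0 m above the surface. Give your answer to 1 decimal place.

36.8 mph

Log law: V ∝ ln(z/z₀). From the pair, with r = V₁/V₂ = 0.75738,
ln z₀ = (ln z₁ − r·ln z₂)/(1 − r) = (2.3026 − 0.75738×3.9512)/0.24262 = -2.8439 → z₀ = 0.05820 m
V₃ = V₁ · ln(z₃/z₀)/ln(z₁/z₀) = 23.1 × 8.2052/5.1465 = 36.8290 mph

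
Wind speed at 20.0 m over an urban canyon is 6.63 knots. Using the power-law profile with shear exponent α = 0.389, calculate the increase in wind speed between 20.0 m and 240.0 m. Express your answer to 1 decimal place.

Power law: V₂ = V₁ · (z₂/z₁)^α = 6.63 × (12.0000)^0.389 = 17.4307 knots
ΔV = 17.4307 − 6.63 = 10.8007 knots

10.8 knots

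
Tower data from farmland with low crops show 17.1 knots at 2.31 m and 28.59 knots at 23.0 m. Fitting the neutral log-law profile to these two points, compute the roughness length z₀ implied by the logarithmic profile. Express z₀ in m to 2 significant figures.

z₀ ≈ 0.076 m

Log law: V(z) ∝ ln(z/z₀). With r = V₁/V₂ = 17.1/28.59 = 0.59811,
r · ln(z₂/z₀) = ln(z₁/z₀) ⇒ ln z₀ = (ln z₁ − r·ln z₂)/(1 − r)
ln z₀ = (0.83725 − 0.59811×3.13549) / 0.40189 = -2.5831
z₀ = exp(-2.5831) = 0.07554 m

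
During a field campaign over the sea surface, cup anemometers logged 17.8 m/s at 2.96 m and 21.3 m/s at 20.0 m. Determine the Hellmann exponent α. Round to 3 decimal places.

α ≈ 0.094

Power law: V₂/V₁ = (z₂/z₁)^α ⇒ α = ln(V₂/V₁) / ln(z₂/z₁)
α = ln(21.3/17.8) / ln(20.0/2.96) = ln(1.1966) / ln(6.7568)
  = 0.17951 / 1.91054 = 0.09396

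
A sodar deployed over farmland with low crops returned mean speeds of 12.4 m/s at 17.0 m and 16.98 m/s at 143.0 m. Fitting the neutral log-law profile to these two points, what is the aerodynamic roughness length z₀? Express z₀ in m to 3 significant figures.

z₀ ≈ 0.0533 m

Log law: V(z) ∝ ln(z/z₀). With r = V₁/V₂ = 12.4/16.98 = 0.73027,
r · ln(z₂/z₀) = ln(z₁/z₀) ⇒ ln z₀ = (ln z₁ − r·ln z₂)/(1 − r)
ln z₀ = (2.83321 − 0.73027×4.96284) / 0.26973 = -2.9326
z₀ = exp(-2.9326) = 0.05326 m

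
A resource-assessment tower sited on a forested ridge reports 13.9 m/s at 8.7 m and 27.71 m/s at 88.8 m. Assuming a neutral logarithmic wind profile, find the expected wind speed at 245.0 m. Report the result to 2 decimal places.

Log law: V ∝ ln(z/z₀). From the pair, with r = V₁/V₂ = 0.50162,
ln z₀ = (ln z₁ − r·ln z₂)/(1 − r) = (2.1633 − 0.50162×4.4864)/0.49838 = -0.1749 → z₀ = 0.8396 m
V₃ = V₁ · ln(z₃/z₀)/ln(z₁/z₀) = 13.9 × 5.6761/2.3382 = 33.7431 m/s

33.74 m/s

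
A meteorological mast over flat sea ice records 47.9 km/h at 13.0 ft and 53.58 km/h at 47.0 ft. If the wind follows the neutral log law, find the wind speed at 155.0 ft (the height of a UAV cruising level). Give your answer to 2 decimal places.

Log law: V ∝ ln(z/z₀). From the pair, with r = V₁/V₂ = 0.89399,
ln z₀ = (ln z₁ − r·ln z₂)/(1 − r) = (2.5649 − 0.89399×3.8501)/0.10601 = -8.2733 → z₀ = 0.0002553 ft
V₃ = V₁ · ln(z₃/z₀)/ln(z₁/z₀) = 47.9 × 13.3167/10.8382 = 58.8538 km/h

58.85 km/h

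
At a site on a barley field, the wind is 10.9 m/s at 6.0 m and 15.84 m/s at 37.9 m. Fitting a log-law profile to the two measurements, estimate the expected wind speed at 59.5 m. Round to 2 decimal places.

17.05 m/s

Log law: V ∝ ln(z/z₀). From the pair, with r = V₁/V₂ = 0.68813,
ln z₀ = (ln z₁ − r·ln z₂)/(1 − r) = (1.7918 − 0.68813×3.6350)/0.31187 = -2.2752 → z₀ = 0.1028 m
V₃ = V₁ · ln(z₃/z₀)/ln(z₁/z₀) = 10.9 × 6.3612/4.0670 = 17.0488 m/s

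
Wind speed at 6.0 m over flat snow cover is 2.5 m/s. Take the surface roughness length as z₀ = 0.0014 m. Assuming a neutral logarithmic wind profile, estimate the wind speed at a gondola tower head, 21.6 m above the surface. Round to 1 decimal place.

Log law: V(z) ∝ ln(z/z₀), so V₂/V₁ = ln(z₂/z₀) / ln(z₁/z₀).
ln(21.6/0.0014) = 9.6440, ln(6.0/0.0014) = 8.3630
V₂ = 2.5 × 9.6440/8.3630 = 2.5 × 1.1532 = 2.8829 m/s

2.9 m/s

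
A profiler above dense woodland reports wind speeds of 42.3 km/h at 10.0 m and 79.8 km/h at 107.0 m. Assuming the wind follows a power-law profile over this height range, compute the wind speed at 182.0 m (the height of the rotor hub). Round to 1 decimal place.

First find α: α = ln(V₂/V₁)/ln(z₂/z₁) = ln(79.8/42.3)/ln(107.0/10.0) = 0.63474/2.37024 = 0.2678
Extrapolate from 107.0 m to 182.0 m: V₃ = 79.8 × (182.0/107.0)^0.2678 = 79.8 × 1.1529 = 91.9983 km/h

92.0 km/h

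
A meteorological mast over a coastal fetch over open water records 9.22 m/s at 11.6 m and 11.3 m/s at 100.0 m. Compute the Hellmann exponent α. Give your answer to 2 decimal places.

α ≈ 0.09

Power law: V₂/V₁ = (z₂/z₁)^α ⇒ α = ln(V₂/V₁) / ln(z₂/z₁)
α = ln(11.3/9.22) / ln(100.0/11.6) = ln(1.2256) / ln(8.6207)
  = 0.20343 / 2.15417 = 0.09443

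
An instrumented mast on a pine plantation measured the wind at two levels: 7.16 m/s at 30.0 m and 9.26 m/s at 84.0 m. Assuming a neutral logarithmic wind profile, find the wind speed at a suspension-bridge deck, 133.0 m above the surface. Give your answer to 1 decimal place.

10.2 m/s

Log law: V ∝ ln(z/z₀). From the pair, with r = V₁/V₂ = 0.77322,
ln z₀ = (ln z₁ − r·ln z₂)/(1 − r) = (3.4012 − 0.77322×4.4308)/0.22678 = -0.1093 → z₀ = 0.8964 m
V₃ = V₁ · ln(z₃/z₀)/ln(z₁/z₀) = 7.16 × 4.9997/3.5105 = 10.1973 m/s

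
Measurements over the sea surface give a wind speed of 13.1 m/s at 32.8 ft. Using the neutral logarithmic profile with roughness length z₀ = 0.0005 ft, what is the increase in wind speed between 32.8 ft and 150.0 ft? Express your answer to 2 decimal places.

Log law: V₂ = V₁ · ln(z₂/z₀)/ln(z₁/z₀) = 13.1 × 12.6115/11.0913 = 14.8955 m/s
ΔV = 14.8955 − 13.1 = 1.7955 m/s

1.80 m/s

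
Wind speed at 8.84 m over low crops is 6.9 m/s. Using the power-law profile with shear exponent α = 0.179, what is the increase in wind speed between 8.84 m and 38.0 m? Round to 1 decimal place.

Power law: V₂ = V₁ · (z₂/z₁)^α = 6.9 × (4.2986)^0.179 = 8.9581 m/s
ΔV = 8.9581 − 6.9 = 2.0581 m/s

2.1 m/s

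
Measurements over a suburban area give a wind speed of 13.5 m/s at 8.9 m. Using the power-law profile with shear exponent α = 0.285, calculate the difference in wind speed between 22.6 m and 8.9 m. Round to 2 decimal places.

Power law: V₂ = V₁ · (z₂/z₁)^α = 13.5 × (2.5393)^0.285 = 17.6067 m/s
ΔV = 17.6067 − 13.5 = 4.1067 m/s

4.11 m/s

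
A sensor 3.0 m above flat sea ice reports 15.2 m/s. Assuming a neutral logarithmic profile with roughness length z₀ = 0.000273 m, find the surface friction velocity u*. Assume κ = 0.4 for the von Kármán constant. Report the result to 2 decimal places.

Log law: V(z) = (u*/κ) · ln(z/z₀) ⇒ u* = κ · V / ln(z/z₀)
u* = 0.4 × 15.2 / ln(3.0/0.000273) = 0.4 × 15.2 / 9.3047
   = 6.0800 / 9.3047 = 0.6534 m/s

u* ≈ 0.65 m/s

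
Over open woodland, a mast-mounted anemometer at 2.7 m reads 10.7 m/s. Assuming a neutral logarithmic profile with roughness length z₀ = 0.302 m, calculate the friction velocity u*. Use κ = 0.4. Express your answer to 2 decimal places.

Log law: V(z) = (u*/κ) · ln(z/z₀) ⇒ u* = κ · V / ln(z/z₀)
u* = 0.4 × 10.7 / ln(2.7/0.302) = 0.4 × 10.7 / 2.1906
   = 4.2800 / 2.1906 = 1.9538 m/s

u* ≈ 1.95 m/s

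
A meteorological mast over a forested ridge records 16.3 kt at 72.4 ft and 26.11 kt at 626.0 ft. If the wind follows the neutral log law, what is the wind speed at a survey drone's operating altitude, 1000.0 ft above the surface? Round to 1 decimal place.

Log law: V ∝ ln(z/z₀). From the pair, with r = V₁/V₂ = 0.62428,
ln z₀ = (ln z₁ − r·ln z₂)/(1 − r) = (4.2822 − 0.62428×6.4394)/0.37572 = 0.6980 → z₀ = 2.010 ft
V₃ = V₁ · ln(z₃/z₀)/ln(z₁/z₀) = 16.3 × 6.2098/3.5842 = 28.2402 kt

28.2 kt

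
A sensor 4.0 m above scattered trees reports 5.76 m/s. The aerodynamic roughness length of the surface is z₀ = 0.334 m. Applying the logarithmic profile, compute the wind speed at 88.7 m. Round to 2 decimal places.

Log law: V(z) ∝ ln(z/z₀), so V₂/V₁ = ln(z₂/z₀) / ln(z₁/z₀).
ln(88.7/0.334) = 5.5819, ln(4.0/0.334) = 2.4829
V₂ = 5.76 × 5.5819/2.4829 = 5.76 × 2.2481 = 12.9492 m/s

12.95 m/s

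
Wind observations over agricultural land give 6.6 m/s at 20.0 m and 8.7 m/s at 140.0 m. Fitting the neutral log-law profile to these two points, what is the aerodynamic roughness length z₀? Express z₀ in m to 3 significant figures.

Log law: V(z) ∝ ln(z/z₀). With r = V₁/V₂ = 6.6/8.7 = 0.75862,
r · ln(z₂/z₀) = ln(z₁/z₀) ⇒ ln z₀ = (ln z₁ − r·ln z₂)/(1 − r)
ln z₀ = (2.99573 − 0.75862×4.94164) / 0.24138 = -3.1200
z₀ = exp(-3.1200) = 0.04416 m

z₀ ≈ 0.0442 m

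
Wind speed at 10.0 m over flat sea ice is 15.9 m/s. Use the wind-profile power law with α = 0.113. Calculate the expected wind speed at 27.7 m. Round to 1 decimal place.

Power-law profile: V₂ = V₁ · (z₂/z₁)^α
V₂ = 15.9 × (27.7/10.0)^0.113 = 15.9 × (2.7700)^0.113
    = 15.9 × 1.1220 = 17.8401 m/s

17.8 m/s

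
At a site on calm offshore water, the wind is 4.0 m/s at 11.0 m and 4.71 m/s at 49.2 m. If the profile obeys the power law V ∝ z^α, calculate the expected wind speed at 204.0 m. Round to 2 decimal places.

5.50 m/s

First find α: α = ln(V₂/V₁)/ln(z₂/z₁) = ln(4.71/4.0)/ln(49.2/11.0) = 0.16339/1.49800 = 0.1091
Extrapolate from 49.2 m to 204.0 m: V₃ = 4.71 × (204.0/49.2)^0.1091 = 4.71 × 1.1678 = 5.5004 m/s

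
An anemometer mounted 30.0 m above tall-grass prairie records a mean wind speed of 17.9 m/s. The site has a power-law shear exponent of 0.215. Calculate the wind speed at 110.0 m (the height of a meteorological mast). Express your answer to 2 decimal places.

23.67 m/s

Power-law profile: V₂ = V₁ · (z₂/z₁)^α
V₂ = 17.9 × (110.0/30.0)^0.215 = 17.9 × (3.6667)^0.215
    = 17.9 × 1.3223 = 23.6685 m/s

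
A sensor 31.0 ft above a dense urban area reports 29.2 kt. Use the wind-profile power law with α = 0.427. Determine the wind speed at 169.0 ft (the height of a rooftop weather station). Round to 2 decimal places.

Power-law profile: V₂ = V₁ · (z₂/z₁)^α
V₂ = 29.2 × (169.0/31.0)^0.427 = 29.2 × (5.4516)^0.427
    = 29.2 × 2.0630 = 60.2392 kt

60.24 kt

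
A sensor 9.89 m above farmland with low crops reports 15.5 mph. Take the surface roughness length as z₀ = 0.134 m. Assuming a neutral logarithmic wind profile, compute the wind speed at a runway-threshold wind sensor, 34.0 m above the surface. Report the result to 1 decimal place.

Log law: V(z) ∝ ln(z/z₀), so V₂/V₁ = ln(z₂/z₀) / ln(z₁/z₀).
ln(34.0/0.134) = 5.5363, ln(9.89/0.134) = 4.3014
V₂ = 15.5 × 5.5363/4.3014 = 15.5 × 1.2871 = 19.9497 mph

19.9 mph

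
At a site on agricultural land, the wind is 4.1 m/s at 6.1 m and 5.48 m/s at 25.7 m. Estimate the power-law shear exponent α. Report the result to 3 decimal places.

Power law: V₂/V₁ = (z₂/z₁)^α ⇒ α = ln(V₂/V₁) / ln(z₂/z₁)
α = ln(5.48/4.1) / ln(25.7/6.1) = ln(1.3366) / ln(4.2131)
  = 0.29012 / 1.43820 = 0.20172

α ≈ 0.202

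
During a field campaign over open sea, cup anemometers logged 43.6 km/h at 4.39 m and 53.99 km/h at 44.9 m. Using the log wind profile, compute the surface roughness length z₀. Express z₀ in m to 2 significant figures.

z₀ ≈ 0.00025 m

Log law: V(z) ∝ ln(z/z₀). With r = V₁/V₂ = 43.6/53.99 = 0.80756,
r · ln(z₂/z₀) = ln(z₁/z₀) ⇒ ln z₀ = (ln z₁ − r·ln z₂)/(1 − r)
ln z₀ = (1.47933 − 0.80756×3.80444) / 0.19244 = -8.2776
z₀ = exp(-8.2776) = 0.0002541 m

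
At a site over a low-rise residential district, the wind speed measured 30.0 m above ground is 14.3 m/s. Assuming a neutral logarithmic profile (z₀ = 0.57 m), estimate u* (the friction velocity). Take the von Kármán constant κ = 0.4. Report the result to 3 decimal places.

u* ≈ 1.443 m/s

Log law: V(z) = (u*/κ) · ln(z/z₀) ⇒ u* = κ · V / ln(z/z₀)
u* = 0.4 × 14.3 / ln(30.0/0.57) = 0.4 × 14.3 / 3.9633
   = 5.7200 / 3.9633 = 1.4432 m/s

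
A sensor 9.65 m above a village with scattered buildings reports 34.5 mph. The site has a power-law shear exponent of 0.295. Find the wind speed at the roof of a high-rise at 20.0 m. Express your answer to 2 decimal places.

42.77 mph

Power-law profile: V₂ = V₁ · (z₂/z₁)^α
V₂ = 34.5 × (20.0/9.65)^0.295 = 34.5 × (2.0725)^0.295
    = 34.5 × 1.2398 = 42.7747 mph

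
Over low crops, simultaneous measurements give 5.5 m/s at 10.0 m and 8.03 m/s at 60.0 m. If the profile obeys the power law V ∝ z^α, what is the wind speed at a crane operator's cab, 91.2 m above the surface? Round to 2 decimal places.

First find α: α = ln(V₂/V₁)/ln(z₂/z₁) = ln(8.03/5.5)/ln(60.0/10.0) = 0.37844/1.79176 = 0.2112
Extrapolate from 60.0 m to 91.2 m: V₃ = 8.03 × (91.2/60.0)^0.2112 = 8.03 × 1.0925 = 8.7725 m/s

8.77 m/s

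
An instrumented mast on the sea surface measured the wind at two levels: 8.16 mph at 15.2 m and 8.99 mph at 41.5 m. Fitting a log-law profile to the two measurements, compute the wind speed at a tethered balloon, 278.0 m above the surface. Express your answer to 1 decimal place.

10.6 mph

Log law: V ∝ ln(z/z₀). From the pair, with r = V₁/V₂ = 0.90768,
ln z₀ = (ln z₁ − r·ln z₂)/(1 − r) = (2.7213 − 0.90768×3.7257)/0.09232 = -7.1533 → z₀ = 0.0007823 m
V₃ = V₁ · ln(z₃/z₀)/ln(z₁/z₀) = 8.16 × 12.7809/9.8746 = 10.5617 mph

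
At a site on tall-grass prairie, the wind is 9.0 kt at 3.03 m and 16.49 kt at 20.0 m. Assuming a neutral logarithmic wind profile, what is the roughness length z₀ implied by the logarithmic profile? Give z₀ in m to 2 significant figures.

z₀ ≈ 0.31 m

Log law: V(z) ∝ ln(z/z₀). With r = V₁/V₂ = 9.0/16.49 = 0.54579,
r · ln(z₂/z₀) = ln(z₁/z₀) ⇒ ln z₀ = (ln z₁ − r·ln z₂)/(1 − r)
ln z₀ = (1.10856 − 0.54579×2.99573) / 0.45421 = -1.1591
z₀ = exp(-1.1591) = 0.3138 m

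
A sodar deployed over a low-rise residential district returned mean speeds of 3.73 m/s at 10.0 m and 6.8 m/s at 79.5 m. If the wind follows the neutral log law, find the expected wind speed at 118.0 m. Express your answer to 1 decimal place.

7.4 m/s

Log law: V ∝ ln(z/z₀). From the pair, with r = V₁/V₂ = 0.54853,
ln z₀ = (ln z₁ − r·ln z₂)/(1 − r) = (2.3026 − 0.54853×4.3758)/0.45147 = -0.2163 → z₀ = 0.8055 m
V₃ = V₁ · ln(z₃/z₀)/ln(z₁/z₀) = 3.73 × 4.9870/2.5189 = 7.3848 m/s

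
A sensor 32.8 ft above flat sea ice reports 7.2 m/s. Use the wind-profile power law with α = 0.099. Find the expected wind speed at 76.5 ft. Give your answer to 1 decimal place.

Power-law profile: V₂ = V₁ · (z₂/z₁)^α
V₂ = 7.2 × (76.5/32.8)^0.099 = 7.2 × (2.3323)^0.099
    = 7.2 × 1.0875 = 7.8297 m/s

7.8 m/s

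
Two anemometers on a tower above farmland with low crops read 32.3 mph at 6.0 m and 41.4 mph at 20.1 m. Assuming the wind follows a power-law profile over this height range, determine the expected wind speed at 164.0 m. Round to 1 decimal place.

First find α: α = ln(V₂/V₁)/ln(z₂/z₁) = ln(41.4/32.3)/ln(20.1/6.0) = 0.24821/1.20896 = 0.2053
Extrapolate from 20.1 m to 164.0 m: V₃ = 41.4 × (164.0/20.1)^0.2053 = 41.4 × 1.5388 = 63.7048 mph

63.7 mph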